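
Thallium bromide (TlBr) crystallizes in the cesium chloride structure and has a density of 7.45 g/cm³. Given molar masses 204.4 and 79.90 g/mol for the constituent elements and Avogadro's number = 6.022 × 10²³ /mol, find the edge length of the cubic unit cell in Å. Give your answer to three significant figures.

M(TlBr) = 284.3 g/mol; Z = 1 formula unit per cell.
a³ = Z·M/(N_A·ρ) = 1 × 284.3 / (6.022 × 10²³ × 7.45) = 6.337 × 10^-23 cm³, so a = 3.987 × 10^-8 cm = 3.99 Å.

3.99 Å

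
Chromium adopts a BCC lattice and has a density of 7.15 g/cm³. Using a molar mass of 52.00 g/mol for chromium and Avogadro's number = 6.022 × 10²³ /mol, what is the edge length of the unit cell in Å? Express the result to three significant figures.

2.89 Å

With Z = 2 atoms per BCC cell, a³ = Z·M/(N_A·ρ) = 2 × 52.00 / (6.022 × 10²³ × 7.150 g/cm³) = 2.415 × 10^-23 cm³.
a = (2.415 × 10^-23)^(1/3) = 2.891 × 10^-8 cm = 2.89 Å.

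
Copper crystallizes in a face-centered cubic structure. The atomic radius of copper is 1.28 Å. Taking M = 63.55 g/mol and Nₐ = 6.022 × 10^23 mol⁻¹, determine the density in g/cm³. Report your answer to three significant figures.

8.90 g/cm³

In an FCC lattice, atoms touch along the face diagonal, so √2·a = 4r, giving a = 3.620 Å = 3.620 × 10^-8 cm.
With Z = 4, ρ = Z·M/(N_A·a³) = 4 × 63.55 / (6.022 × 10²³ × 4.745 × 10^-23) = 8.895 g/cm³.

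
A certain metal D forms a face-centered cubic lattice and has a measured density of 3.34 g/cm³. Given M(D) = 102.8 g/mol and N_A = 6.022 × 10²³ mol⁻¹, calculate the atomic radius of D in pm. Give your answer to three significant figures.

208 pm

For an FCC cell (Z = 4), a³ = Z·M/(N_A·ρ) = 4 × 102.8 / (6.022 × 10²³ × 3.340) = 2.044 × 10^-22 cm³, so a = 5.891 × 10^-8 cm = 589.1 pm.
Atoms touch along the face diagonal, so √2·a = 4r, so r = 0.3536 × a = 208 pm.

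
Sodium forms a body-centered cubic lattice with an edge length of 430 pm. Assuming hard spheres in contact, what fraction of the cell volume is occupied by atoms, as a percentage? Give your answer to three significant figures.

68.0%

In a BCC lattice atoms touch along the body diagonal, so √3·a = 4r, so r = 0.4330a = 186.2 pm.
Packing fraction = Z·(4/3)πr³ / a³ = 2 × (4/3)π × (186.2)³ / (430)³ = 0.6802 = 68.0%.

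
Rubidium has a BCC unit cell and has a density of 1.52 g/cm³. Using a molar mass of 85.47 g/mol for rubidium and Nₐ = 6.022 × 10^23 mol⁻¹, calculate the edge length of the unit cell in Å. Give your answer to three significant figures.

With Z = 2 atoms per BCC cell, a³ = Z·M/(N_A·ρ) = 2 × 85.47 / (6.022 × 10²³ × 1.520 g/cm³) = 1.867 × 10^-22 cm³.
a = (1.867 × 10^-22)^(1/3) = 5.716 × 10^-8 cm = 5.72 Å.

5.72 Å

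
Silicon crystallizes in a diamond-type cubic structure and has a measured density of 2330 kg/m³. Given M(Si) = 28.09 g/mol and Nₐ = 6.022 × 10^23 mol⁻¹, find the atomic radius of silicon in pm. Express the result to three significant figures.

For a diamond cubic cell (Z = 8), a³ = Z·M/(N_A·ρ) = 8 × 28.09 / (6.022 × 10²³ × 2.330) = 1.602 × 10^-22 cm³, so a = 5.431 × 10^-8 cm = 543.1 pm.
Nearest neighbors lie along the body diagonal with √3·a = 8r, so r = 0.2165 × a = 118 pm.

118 pm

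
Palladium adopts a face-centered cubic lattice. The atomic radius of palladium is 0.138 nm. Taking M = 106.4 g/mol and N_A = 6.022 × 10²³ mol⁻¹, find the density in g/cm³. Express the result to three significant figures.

In an FCC lattice, atoms touch along the face diagonal, so √2·a = 4r, giving a = 0.3903 nm = 3.903 × 10^-8 cm.
With Z = 4, ρ = Z·M/(N_A·a³) = 4 × 106.4 / (6.022 × 10²³ × 5.947 × 10^-23) = 11.88 g/cm³.

11.9 g/cm³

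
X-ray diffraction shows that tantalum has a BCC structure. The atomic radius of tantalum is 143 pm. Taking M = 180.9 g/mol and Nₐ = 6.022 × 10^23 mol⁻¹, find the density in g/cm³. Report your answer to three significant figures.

16.7 g/cm³

In a BCC lattice, atoms touch along the body diagonal, so √3·a = 4r, giving a = 330.2 pm = 3.302 × 10^-8 cm.
With Z = 2, ρ = Z·M/(N_A·a³) = 2 × 180.9 / (6.022 × 10²³ × 3.602 × 10^-23) = 16.68 g/cm³.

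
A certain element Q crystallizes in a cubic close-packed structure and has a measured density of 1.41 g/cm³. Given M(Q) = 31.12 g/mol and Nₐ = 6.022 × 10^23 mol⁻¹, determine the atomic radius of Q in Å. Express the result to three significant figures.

For an FCC cell (Z = 4), a³ = Z·M/(N_A·ρ) = 4 × 31.12 / (6.022 × 10²³ × 1.410) = 1.466 × 10^-22 cm³, so a = 5.273 × 10^-8 cm = 5.273 Å.
Atoms touch along the face diagonal, so √2·a = 4r, so r = 0.3536 × a = 1.86 Å.

1.86 Å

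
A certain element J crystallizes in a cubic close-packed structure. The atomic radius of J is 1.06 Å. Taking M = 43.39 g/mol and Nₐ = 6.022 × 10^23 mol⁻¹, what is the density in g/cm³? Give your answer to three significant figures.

10.7 g/cm³

In an FCC lattice, atoms touch along the face diagonal, so √2·a = 4r, giving a = 2.998 Å = 2.998 × 10^-8 cm.
With Z = 4, ρ = Z·M/(N_A·a³) = 4 × 43.39 / (6.022 × 10²³ × 2.695 × 10^-23) = 10.69 g/cm³.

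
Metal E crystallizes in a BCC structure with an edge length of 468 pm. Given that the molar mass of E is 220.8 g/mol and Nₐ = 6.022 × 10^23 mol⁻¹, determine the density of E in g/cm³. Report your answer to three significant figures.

A BCC unit cell contains Z = 2 atoms.
Cell volume: a³ = (468 pm)³ = (4.680 × 10^-8 cm)³ = 1.025 × 10^-22 cm³.
ρ = Z·M/(N_A·a³) = 2 × 220.8 / (6.022 × 10²³ × 1.025 × 10^-22) = 7.154 g/cm³.

7.15 g/cm³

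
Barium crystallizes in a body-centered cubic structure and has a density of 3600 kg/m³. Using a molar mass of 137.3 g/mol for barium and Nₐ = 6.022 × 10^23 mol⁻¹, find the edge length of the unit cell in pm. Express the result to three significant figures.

502 pm

With Z = 2 atoms per BCC cell, a³ = Z·M/(N_A·ρ) = 2 × 137.3 / (6.022 × 10²³ × 3.600 g/cm³) = 1.267 × 10^-22 cm³.
a = (1.267 × 10^-22)^(1/3) = 5.022 × 10^-8 cm = 502 pm.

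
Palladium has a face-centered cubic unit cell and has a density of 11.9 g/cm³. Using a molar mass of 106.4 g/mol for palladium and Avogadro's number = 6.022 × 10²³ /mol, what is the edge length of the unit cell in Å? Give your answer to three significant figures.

With Z = 4 atoms per FCC cell, a³ = Z·M/(N_A·ρ) = 4 × 106.4 / (6.022 × 10²³ × 11.90 g/cm³) = 5.939 × 10^-23 cm³.
a = (5.939 × 10^-23)^(1/3) = 3.902 × 10^-8 cm = 3.90 Å.

3.90 Å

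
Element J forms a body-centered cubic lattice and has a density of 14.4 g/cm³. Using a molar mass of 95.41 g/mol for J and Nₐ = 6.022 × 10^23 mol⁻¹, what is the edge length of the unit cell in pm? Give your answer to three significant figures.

280 pm

With Z = 2 atoms per BCC cell, a³ = Z·M/(N_A·ρ) = 2 × 95.41 / (6.022 × 10²³ × 14.40 g/cm³) = 2.200 × 10^-23 cm³.
a = (2.200 × 10^-23)^(1/3) = 2.802 × 10^-8 cm = 280 pm.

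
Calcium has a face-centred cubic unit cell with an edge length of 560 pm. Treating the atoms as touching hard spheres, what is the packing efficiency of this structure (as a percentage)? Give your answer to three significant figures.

In an FCC lattice atoms touch along the face diagonal, so √2·a = 4r, so r = 0.3536a = 198.0 pm.
Packing fraction = Z·(4/3)πr³ / a³ = 4 × (4/3)π × (198.0)³ / (560)³ = 0.7405 = 74.0%.

74.0%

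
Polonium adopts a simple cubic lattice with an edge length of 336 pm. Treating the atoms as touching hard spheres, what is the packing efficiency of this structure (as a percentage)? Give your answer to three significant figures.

In a simple cubic lattice atoms touch along the cell edge, so a = 2r, so r = 0.5000a = 168.0 pm.
Packing fraction = Z·(4/3)πr³ / a³ = 1 × (4/3)π × (168.0)³ / (336)³ = 0.5236 = 52.4%.

52.4%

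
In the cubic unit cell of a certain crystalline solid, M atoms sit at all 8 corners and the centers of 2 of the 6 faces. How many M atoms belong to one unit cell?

2

Corner atoms are shared by 8 cells (1/8 each), face atoms by 2 (1/2 each).
Net atoms = 8 × 1/8 + 2 × 1/2 = 1 + 1 = 2.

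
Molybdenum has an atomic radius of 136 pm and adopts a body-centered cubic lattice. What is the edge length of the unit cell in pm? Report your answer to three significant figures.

In a BCC lattice, atoms touch along the body diagonal, so √3·a = 4r.
a = 4r/√3 = 4 × 136 / 1.7321 = 314 pm.

314 pm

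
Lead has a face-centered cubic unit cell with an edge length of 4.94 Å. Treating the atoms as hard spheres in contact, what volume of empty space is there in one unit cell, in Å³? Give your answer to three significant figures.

In an FCC lattice atoms touch along the face diagonal, so √2·a = 4r, so r = 0.3536a = 1.747 Å.
V_cell = a³ = 120.6 Å³; V_atoms = 4 × (4/3)πr³ = 89.27 Å³.
Empty space = 120.6 − 89.27 = 31.3 Å³.

31.3 Å³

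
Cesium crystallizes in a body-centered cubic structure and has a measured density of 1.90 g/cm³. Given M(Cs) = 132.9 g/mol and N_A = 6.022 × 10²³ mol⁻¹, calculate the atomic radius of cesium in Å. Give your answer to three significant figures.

2.66 Å

For a BCC cell (Z = 2), a³ = Z·M/(N_A·ρ) = 2 × 132.9 / (6.022 × 10²³ × 1.900) = 2.323 × 10^-22 cm³, so a = 6.147 × 10^-8 cm = 6.147 Å.
Atoms touch along the body diagonal, so √3·a = 4r, so r = 0.4330 × a = 2.66 Å.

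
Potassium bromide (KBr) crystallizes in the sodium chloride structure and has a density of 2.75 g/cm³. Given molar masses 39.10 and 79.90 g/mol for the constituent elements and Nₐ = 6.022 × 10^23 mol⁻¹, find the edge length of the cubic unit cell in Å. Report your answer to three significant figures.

M(KBr) = 119.0 g/mol; Z = 4 formula units per cell.
a³ = Z·M/(N_A·ρ) = 4 × 119.0 / (6.022 × 10²³ × 2.75) = 2.874 × 10^-22 cm³, so a = 6.600 × 10^-8 cm = 6.60 Å.

6.60 Å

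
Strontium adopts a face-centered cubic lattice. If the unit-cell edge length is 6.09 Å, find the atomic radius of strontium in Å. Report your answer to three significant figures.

In an FCC lattice, atoms touch along the face diagonal, so √2·a = 4r.
r = √2·a/4 = 1.4142 × 6.09 / 4 = 2.15 Å.

2.15 Å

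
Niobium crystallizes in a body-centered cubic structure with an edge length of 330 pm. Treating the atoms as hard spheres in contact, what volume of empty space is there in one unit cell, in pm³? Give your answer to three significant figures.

1.15 × 10^7 pm³

In a BCC lattice atoms touch along the body diagonal, so √3·a = 4r, so r = 0.4330a = 142.9 pm.
V_cell = a³ = 3.594 × 10^7 pm³; V_atoms = 2 × (4/3)πr³ = 2.444 × 10^7 pm³.
Empty space = 3.594 × 10^7 − 2.444 × 10^7 = 1.15 × 10^7 pm³.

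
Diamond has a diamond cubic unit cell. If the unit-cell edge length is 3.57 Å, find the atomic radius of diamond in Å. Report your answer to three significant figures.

In a diamond cubic lattice, nearest neighbors lie along the body diagonal with √3·a = 8r.
r = √3·a/8 = 1.7321 × 3.57 / 8 = 0.773 Å.

0.773 Å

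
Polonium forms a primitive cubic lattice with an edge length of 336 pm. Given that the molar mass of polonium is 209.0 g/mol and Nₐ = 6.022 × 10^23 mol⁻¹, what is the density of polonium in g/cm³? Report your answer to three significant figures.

A simple cubic unit cell contains Z = 1 atom.
Cell volume: a³ = (336 pm)³ = (3.360 × 10^-8 cm)³ = 3.793 × 10^-23 cm³.
ρ = Z·M/(N_A·a³) = 1 × 209.0 / (6.022 × 10²³ × 3.793 × 10^-23) = 9.149 g/cm³.

9.15 g/cm³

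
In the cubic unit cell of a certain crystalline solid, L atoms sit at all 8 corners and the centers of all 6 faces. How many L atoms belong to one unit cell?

4

Corner atoms are shared by 8 cells (1/8 each), face atoms by 2 (1/2 each).
Net atoms = 8 × 1/8 + 6 × 1/2 = 1 + 3 = 4.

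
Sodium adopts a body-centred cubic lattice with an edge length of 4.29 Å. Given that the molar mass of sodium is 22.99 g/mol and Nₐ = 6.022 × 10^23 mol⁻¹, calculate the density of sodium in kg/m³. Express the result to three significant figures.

A BCC unit cell contains Z = 2 atoms.
Cell volume: a³ = (4.29 Å)³ = (4.290 × 10^-8 cm)³ = 7.895 × 10^-23 cm³.
ρ = Z·M/(N_A·a³) = 2 × 22.99 / (6.022 × 10²³ × 7.895 × 10^-23) = 0.9671 g/cm³ = 967 kg/m³.

967 kg/m³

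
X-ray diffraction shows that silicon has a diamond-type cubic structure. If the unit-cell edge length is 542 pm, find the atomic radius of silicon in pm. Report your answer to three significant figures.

117 pm

In a diamond cubic lattice, nearest neighbors lie along the body diagonal with √3·a = 8r.
r = √3·a/8 = 1.7321 × 542 / 8 = 117 pm.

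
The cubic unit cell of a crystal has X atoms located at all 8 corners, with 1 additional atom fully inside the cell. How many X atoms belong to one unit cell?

2

Corner atoms are shared by 8 cells (1/8 each), interior atoms are unshared.
Net atoms = 8 × 1/8 + 1 = 1 + 1 = 2.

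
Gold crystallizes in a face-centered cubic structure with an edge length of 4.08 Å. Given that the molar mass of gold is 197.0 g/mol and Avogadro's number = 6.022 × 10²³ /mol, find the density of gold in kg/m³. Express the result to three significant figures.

19300 kg/m³

An FCC unit cell contains Z = 4 atoms.
Cell volume: a³ = (4.08 Å)³ = (4.080 × 10^-8 cm)³ = 6.792 × 10^-23 cm³.
ρ = Z·M/(N_A·a³) = 4 × 197.0 / (6.022 × 10²³ × 6.792 × 10^-23) = 19.27 g/cm³ = 19300 kg/m³.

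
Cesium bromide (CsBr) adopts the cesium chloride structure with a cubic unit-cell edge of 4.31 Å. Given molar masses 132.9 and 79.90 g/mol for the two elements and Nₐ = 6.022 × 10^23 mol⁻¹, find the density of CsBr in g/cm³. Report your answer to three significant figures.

The cesium chloride structure contains Z = 1 formula unit per cell; M(CsBr) = 132.9 + 79.90 = 212.8 g/mol.
a³ = (4.310 × 10^-8 cm)³ = 8.006 × 10^-23 cm³.
ρ = 1 × 212.8 / (6.022 × 10²³ × 8.006 × 10^-23) = 4.414 g/cm³.

4.41 g/cm³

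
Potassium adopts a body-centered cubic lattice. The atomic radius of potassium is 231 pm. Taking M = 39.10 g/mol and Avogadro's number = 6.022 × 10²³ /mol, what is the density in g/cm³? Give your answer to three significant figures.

In a BCC lattice, atoms touch along the body diagonal, so √3·a = 4r, giving a = 533.5 pm = 5.335 × 10^-8 cm.
With Z = 2, ρ = Z·M/(N_A·a³) = 2 × 39.10 / (6.022 × 10²³ × 1.518 × 10^-22) = 0.8553 g/cm³.

0.855 g/cm³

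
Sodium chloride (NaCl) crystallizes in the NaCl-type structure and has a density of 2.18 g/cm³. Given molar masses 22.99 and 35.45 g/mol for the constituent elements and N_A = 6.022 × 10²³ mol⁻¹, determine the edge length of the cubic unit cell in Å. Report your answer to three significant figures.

5.63 Å

M(NaCl) = 58.44 g/mol; Z = 4 formula units per cell.
a³ = Z·M/(N_A·ρ) = 4 × 58.44 / (6.022 × 10²³ × 2.18) = 1.781 × 10^-22 cm³, so a = 5.626 × 10^-8 cm = 5.63 Å.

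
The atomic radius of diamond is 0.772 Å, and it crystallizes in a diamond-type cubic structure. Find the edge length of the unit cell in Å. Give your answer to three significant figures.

In a diamond cubic lattice, nearest neighbors lie along the body diagonal with √3·a = 8r.
a = 8r/√3 = 8 × 0.772 / 1.7321 = 3.57 Å.

3.57 Å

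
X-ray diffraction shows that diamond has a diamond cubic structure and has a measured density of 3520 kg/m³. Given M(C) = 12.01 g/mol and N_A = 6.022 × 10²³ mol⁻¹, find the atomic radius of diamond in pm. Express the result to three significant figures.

For a diamond cubic cell (Z = 8), a³ = Z·M/(N_A·ρ) = 8 × 12.01 / (6.022 × 10²³ × 3.520) = 4.533 × 10^-23 cm³, so a = 3.565 × 10^-8 cm = 356.5 pm.
Nearest neighbors lie along the body diagonal with √3·a = 8r, so r = 0.2165 × a = 77.2 pm.

77.2 pm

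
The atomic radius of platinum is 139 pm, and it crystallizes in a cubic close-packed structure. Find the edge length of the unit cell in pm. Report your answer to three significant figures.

In an FCC lattice, atoms touch along the face diagonal, so √2·a = 4r.
a = 4r/√2 = 4 × 139 / 1.4142 = 393 pm.

393 pm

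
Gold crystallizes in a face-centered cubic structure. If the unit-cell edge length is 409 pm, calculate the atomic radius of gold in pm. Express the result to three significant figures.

In an FCC lattice, atoms touch along the face diagonal, so √2·a = 4r.
r = √2·a/4 = 1.4142 × 409 / 4 = 145 pm.

145 pm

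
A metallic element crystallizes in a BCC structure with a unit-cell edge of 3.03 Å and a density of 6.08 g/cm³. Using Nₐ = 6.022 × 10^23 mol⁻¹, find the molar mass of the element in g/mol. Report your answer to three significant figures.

A BCC cell has Z = 2 atoms; a = 3.030 × 10^-8 cm.
M = ρ·N_A·a³/Z = 6.08 × 6.022 × 10²³ × 2.782 × 10^-23 / 2 = 50.9 g/mol.

50.9 g/mol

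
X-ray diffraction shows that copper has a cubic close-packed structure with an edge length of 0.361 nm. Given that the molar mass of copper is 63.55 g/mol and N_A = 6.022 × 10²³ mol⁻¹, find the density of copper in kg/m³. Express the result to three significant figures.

An FCC unit cell contains Z = 4 atoms.
Cell volume: a³ = (0.361 nm)³ = (3.610 × 10^-8 cm)³ = 4.705 × 10^-23 cm³.
ρ = Z·M/(N_A·a³) = 4 × 63.55 / (6.022 × 10²³ × 4.705 × 10^-23) = 8.972 g/cm³ = 8970 kg/m³.

8970 kg/m³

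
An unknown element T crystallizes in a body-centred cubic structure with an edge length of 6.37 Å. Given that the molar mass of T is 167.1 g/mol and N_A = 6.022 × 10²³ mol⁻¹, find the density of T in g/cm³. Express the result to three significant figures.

A BCC unit cell contains Z = 2 atoms.
Cell volume: a³ = (6.37 Å)³ = (6.370 × 10^-8 cm)³ = 2.585 × 10^-22 cm³.
ρ = Z·M/(N_A·a³) = 2 × 167.1 / (6.022 × 10²³ × 2.585 × 10^-22) = 2.147 g/cm³.

2.15 g/cm³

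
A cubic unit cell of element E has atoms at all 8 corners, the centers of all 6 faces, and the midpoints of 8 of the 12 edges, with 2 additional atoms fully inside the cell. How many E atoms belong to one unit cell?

Corner atoms are shared by 8 cells (1/8 each), face atoms by 2 (1/2 each), edge atoms by 4 (1/4 each), interior atoms are unshared.
Net atoms = 8 × 1/8 + 6 × 1/2 + 8 × 1/4 + 2 = 1 + 3 + 2 + 2 = 8.

8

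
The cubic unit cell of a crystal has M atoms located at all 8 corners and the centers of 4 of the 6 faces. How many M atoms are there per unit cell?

3

Corner atoms are shared by 8 cells (1/8 each), face atoms by 2 (1/2 each).
Net atoms = 8 × 1/8 + 4 × 1/2 = 1 + 2 = 3.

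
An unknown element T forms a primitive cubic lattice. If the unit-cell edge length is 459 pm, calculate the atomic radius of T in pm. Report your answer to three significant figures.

230 pm

In a simple cubic lattice, atoms touch along the cell edge, so a = 2r.
r = a/2 = 459/2 = 230 pm.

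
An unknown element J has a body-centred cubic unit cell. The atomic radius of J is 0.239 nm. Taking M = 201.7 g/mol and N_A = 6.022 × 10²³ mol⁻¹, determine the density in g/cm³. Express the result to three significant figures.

3.98 g/cm³

In a BCC lattice, atoms touch along the body diagonal, so √3·a = 4r, giving a = 0.5519 nm = 5.519 × 10^-8 cm.
With Z = 2, ρ = Z·M/(N_A·a³) = 2 × 201.7 / (6.022 × 10²³ × 1.681 × 10^-22) = 3.984 g/cm³.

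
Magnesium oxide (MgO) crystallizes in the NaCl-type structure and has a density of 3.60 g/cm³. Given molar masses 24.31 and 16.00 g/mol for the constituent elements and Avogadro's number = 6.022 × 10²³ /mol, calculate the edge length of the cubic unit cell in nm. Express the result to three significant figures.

0.421 nm

M(MgO) = 40.31 g/mol; Z = 4 formula units per cell.
a³ = Z·M/(N_A·ρ) = 4 × 40.31 / (6.022 × 10²³ × 3.60) = 7.438 × 10^-23 cm³, so a = 4.205 × 10^-8 cm = 0.421 nm.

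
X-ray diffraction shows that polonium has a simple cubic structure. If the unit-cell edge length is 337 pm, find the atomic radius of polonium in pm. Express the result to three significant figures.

169 pm

In a simple cubic lattice, atoms touch along the cell edge, so a = 2r.
r = a/2 = 337/2 = 169 pm.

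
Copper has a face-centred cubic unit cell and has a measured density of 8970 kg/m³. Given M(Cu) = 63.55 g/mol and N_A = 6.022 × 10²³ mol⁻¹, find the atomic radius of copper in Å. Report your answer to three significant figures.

For an FCC cell (Z = 4), a³ = Z·M/(N_A·ρ) = 4 × 63.55 / (6.022 × 10²³ × 8.970) = 4.706 × 10^-23 cm³, so a = 3.610 × 10^-8 cm = 3.610 Å.
Atoms touch along the face diagonal, so √2·a = 4r, so r = 0.3536 × a = 1.28 Å.

1.28 Å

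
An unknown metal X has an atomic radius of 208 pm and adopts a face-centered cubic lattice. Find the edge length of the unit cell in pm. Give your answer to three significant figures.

In an FCC lattice, atoms touch along the face diagonal, so √2·a = 4r.
a = 4r/√2 = 4 × 208 / 1.4142 = 588 pm.

588 pm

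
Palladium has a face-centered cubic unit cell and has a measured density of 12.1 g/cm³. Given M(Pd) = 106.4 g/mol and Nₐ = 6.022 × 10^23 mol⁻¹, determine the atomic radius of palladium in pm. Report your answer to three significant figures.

137 pm

For an FCC cell (Z = 4), a³ = Z·M/(N_A·ρ) = 4 × 106.4 / (6.022 × 10²³ × 12.10) = 5.841 × 10^-23 cm³, so a = 3.880 × 10^-8 cm = 388.0 pm.
Atoms touch along the face diagonal, so √2·a = 4r, so r = 0.3536 × a = 137 pm.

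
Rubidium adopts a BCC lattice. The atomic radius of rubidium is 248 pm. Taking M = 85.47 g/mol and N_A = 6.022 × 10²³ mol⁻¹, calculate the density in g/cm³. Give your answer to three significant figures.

In a BCC lattice, atoms touch along the body diagonal, so √3·a = 4r, giving a = 572.7 pm = 5.727 × 10^-8 cm.
With Z = 2, ρ = Z·M/(N_A·a³) = 2 × 85.47 / (6.022 × 10²³ × 1.879 × 10^-22) = 1.511 g/cm³.

1.51 g/cm³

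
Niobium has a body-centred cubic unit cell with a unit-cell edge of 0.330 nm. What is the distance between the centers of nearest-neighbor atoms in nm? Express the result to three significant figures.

In a BCC structure, atoms touch along the body diagonal, so √3·a = 4r; the nearest-neighbor distance equals 2r = 0.8660·a.
d = 0.8660 × 0.330 = 0.286 nm.

0.286 nm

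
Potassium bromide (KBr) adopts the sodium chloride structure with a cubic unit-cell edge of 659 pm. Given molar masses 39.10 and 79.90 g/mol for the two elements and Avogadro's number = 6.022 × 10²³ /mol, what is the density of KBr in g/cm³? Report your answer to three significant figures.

The sodium chloride structure contains Z = 4 formula units per cell; M(KBr) = 39.10 + 79.90 = 119.0 g/mol.
a³ = (6.590 × 10^-8 cm)³ = 2.862 × 10^-22 cm³.
ρ = 4 × 119.0 / (6.022 × 10²³ × 2.862 × 10^-22) = 2.762 g/cm³.

2.76 g/cm³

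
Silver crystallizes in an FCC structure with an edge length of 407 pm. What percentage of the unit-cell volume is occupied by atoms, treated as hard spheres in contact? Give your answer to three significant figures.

74.0%

In an FCC lattice atoms touch along the face diagonal, so √2·a = 4r, so r = 0.3536a = 143.9 pm.
Packing fraction = Z·(4/3)πr³ / a³ = 4 × (4/3)π × (143.9)³ / (407)³ = 0.7405 = 74.0%.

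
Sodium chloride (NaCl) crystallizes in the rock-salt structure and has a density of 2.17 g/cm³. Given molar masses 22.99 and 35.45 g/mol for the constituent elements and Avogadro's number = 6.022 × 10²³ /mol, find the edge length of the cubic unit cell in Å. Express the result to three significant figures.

5.63 Å

M(NaCl) = 58.44 g/mol; Z = 4 formula units per cell.
a³ = Z·M/(N_A·ρ) = 4 × 58.44 / (6.022 × 10²³ × 2.17) = 1.789 × 10^-22 cm³, so a = 5.635 × 10^-8 cm = 5.63 Å.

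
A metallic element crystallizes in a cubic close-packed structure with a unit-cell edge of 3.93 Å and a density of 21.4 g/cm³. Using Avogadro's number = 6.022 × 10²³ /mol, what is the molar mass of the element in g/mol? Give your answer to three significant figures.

196 g/mol

An FCC cell has Z = 4 atoms; a = 3.930 × 10^-8 cm.
M = ρ·N_A·a³/Z = 21.4 × 6.022 × 10²³ × 6.070 × 10^-23 / 4 = 196 g/mol.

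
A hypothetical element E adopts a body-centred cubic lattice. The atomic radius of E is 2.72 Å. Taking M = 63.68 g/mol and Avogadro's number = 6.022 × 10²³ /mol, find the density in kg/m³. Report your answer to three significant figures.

In a BCC lattice, atoms touch along the body diagonal, so √3·a = 4r, giving a = 6.282 Å = 6.282 × 10^-8 cm.
With Z = 2, ρ = Z·M/(N_A·a³) = 2 × 63.68 / (6.022 × 10²³ × 2.479 × 10^-22) = 0.8533 g/cm³ = 853 kg/m³.

853 kg/m³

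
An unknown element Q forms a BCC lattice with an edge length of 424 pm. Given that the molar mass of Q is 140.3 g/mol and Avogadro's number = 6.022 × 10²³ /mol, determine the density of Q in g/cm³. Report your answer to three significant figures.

A BCC unit cell contains Z = 2 atoms.
Cell volume: a³ = (424 pm)³ = (4.240 × 10^-8 cm)³ = 7.623 × 10^-23 cm³.
ρ = Z·M/(N_A·a³) = 2 × 140.3 / (6.022 × 10²³ × 7.623 × 10^-23) = 6.113 g/cm³.

6.11 g/cm³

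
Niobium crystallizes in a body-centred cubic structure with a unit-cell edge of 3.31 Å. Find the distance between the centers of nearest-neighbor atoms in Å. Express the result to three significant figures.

In a BCC structure, atoms touch along the body diagonal, so √3·a = 4r; the nearest-neighbor distance equals 2r = 0.8660·a.
d = 0.8660 × 3.31 = 2.87 Å.

2.87 Å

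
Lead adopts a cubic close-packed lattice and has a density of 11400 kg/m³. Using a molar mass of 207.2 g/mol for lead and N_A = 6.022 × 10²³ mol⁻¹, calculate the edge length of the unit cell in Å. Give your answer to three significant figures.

With Z = 4 atoms per FCC cell, a³ = Z·M/(N_A·ρ) = 4 × 207.2 / (6.022 × 10²³ × 11.40 g/cm³) = 1.207 × 10^-22 cm³.
a = (1.207 × 10^-22)^(1/3) = 4.942 × 10^-8 cm = 4.94 Å.

4.94 Å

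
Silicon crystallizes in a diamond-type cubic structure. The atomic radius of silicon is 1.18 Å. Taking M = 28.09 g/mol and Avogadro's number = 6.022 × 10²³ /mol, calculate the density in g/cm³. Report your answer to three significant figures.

In a diamond cubic lattice, nearest neighbors lie along the body diagonal with √3·a = 8r, giving a = 5.450 Å = 5.450 × 10^-8 cm.
With Z = 8, ρ = Z·M/(N_A·a³) = 8 × 28.09 / (6.022 × 10²³ × 1.619 × 10^-22) = 2.305 g/cm³.

2.30 g/cm³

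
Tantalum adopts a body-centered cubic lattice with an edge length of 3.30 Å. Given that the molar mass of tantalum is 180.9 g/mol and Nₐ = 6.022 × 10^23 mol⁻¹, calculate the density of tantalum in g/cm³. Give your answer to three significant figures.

16.7 g/cm³

A BCC unit cell contains Z = 2 atoms.
Cell volume: a³ = (3.30 Å)³ = (3.300 × 10^-8 cm)³ = 3.594 × 10^-23 cm³.
ρ = Z·M/(N_A·a³) = 2 × 180.9 / (6.022 × 10²³ × 3.594 × 10^-23) = 16.72 g/cm³.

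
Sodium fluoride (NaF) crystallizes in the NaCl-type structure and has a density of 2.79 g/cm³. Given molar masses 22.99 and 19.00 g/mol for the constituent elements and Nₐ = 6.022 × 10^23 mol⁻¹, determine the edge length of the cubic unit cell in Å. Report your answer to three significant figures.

4.64 Å

M(NaF) = 41.99 g/mol; Z = 4 formula units per cell.
a³ = Z·M/(N_A·ρ) = 4 × 41.99 / (6.022 × 10²³ × 2.79) = 9.997 × 10^-23 cm³, so a = 4.641 × 10^-8 cm = 4.64 Å.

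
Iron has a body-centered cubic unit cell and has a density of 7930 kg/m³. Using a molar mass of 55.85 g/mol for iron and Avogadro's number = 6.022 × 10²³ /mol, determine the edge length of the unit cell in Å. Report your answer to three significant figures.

With Z = 2 atoms per BCC cell, a³ = Z·M/(N_A·ρ) = 2 × 55.85 / (6.022 × 10²³ × 7.930 g/cm³) = 2.339 × 10^-23 cm³.
a = (2.339 × 10^-23)^(1/3) = 2.860 × 10^-8 cm = 2.86 Å.

2.86 Å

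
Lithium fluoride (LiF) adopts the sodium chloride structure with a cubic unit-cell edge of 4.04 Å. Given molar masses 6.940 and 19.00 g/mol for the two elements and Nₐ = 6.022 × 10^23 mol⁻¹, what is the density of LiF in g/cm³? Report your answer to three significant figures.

2.61 g/cm³

The sodium chloride structure contains Z = 4 formula units per cell; M(LiF) = 6.940 + 19.00 = 25.94 g/mol.
a³ = (4.040 × 10^-8 cm)³ = 6.594 × 10^-23 cm³.
ρ = 4 × 25.94 / (6.022 × 10²³ × 6.594 × 10^-23) = 2.613 g/cm³.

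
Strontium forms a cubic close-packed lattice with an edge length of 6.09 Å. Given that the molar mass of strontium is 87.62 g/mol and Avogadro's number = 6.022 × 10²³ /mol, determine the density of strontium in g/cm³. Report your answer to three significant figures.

An FCC unit cell contains Z = 4 atoms.
Cell volume: a³ = (6.09 Å)³ = (6.090 × 10^-8 cm)³ = 2.259 × 10^-22 cm³.
ρ = Z·M/(N_A·a³) = 4 × 87.62 / (6.022 × 10²³ × 2.259 × 10^-22) = 2.577 g/cm³.

2.58 g/cm³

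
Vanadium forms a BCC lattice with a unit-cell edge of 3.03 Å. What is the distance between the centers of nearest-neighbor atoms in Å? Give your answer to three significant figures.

In a BCC structure, atoms touch along the body diagonal, so √3·a = 4r; the nearest-neighbor distance equals 2r = 0.8660·a.
d = 0.8660 × 3.03 = 2.62 Å.

2.62 Å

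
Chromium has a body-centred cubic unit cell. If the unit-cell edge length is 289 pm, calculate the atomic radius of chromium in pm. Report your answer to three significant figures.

In a BCC lattice, atoms touch along the body diagonal, so √3·a = 4r.
r = √3·a/4 = 1.7321 × 289 / 4 = 125 pm.

125 pm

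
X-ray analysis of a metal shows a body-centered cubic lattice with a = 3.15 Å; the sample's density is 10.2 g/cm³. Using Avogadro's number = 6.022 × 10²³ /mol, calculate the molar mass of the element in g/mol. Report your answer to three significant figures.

A BCC cell has Z = 2 atoms; a = 3.150 × 10^-8 cm.
M = ρ·N_A·a³/Z = 10.2 × 6.022 × 10²³ × 3.126 × 10^-23 / 2 = 96.0 g/mol.

96.0 g/mol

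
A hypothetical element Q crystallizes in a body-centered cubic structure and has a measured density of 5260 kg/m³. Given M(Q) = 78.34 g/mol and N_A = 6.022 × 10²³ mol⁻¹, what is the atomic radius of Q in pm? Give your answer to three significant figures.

For a BCC cell (Z = 2), a³ = Z·M/(N_A·ρ) = 2 × 78.34 / (6.022 × 10²³ × 5.260) = 4.946 × 10^-23 cm³, so a = 3.671 × 10^-8 cm = 367.1 pm.
Atoms touch along the body diagonal, so √3·a = 4r, so r = 0.4330 × a = 159 pm.

159 pm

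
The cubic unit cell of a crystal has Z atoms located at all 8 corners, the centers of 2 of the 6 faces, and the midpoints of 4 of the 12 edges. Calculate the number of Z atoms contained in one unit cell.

3

Corner atoms are shared by 8 cells (1/8 each), face atoms by 2 (1/2 each), edge atoms by 4 (1/4 each).
Net atoms = 8 × 1/8 + 2 × 1/2 + 4 × 1/4 = 1 + 1 + 1 = 3.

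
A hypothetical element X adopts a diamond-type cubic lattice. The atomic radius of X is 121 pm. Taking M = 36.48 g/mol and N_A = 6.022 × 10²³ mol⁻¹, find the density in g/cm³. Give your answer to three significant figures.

2.78 g/cm³

In a diamond cubic lattice, nearest neighbors lie along the body diagonal with √3·a = 8r, giving a = 558.9 pm = 5.589 × 10^-8 cm.
With Z = 8, ρ = Z·M/(N_A·a³) = 8 × 36.48 / (6.022 × 10²³ × 1.746 × 10^-22) = 2.776 g/cm³.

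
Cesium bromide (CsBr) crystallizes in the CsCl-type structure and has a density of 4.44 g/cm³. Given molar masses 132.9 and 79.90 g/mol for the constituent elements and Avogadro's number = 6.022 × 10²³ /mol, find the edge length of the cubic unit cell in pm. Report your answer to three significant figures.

M(CsBr) = 212.8 g/mol; Z = 1 formula unit per cell.
a³ = Z·M/(N_A·ρ) = 1 × 212.8 / (6.022 × 10²³ × 4.44) = 7.959 × 10^-23 cm³, so a = 4.301 × 10^-8 cm = 430 pm.

430 pm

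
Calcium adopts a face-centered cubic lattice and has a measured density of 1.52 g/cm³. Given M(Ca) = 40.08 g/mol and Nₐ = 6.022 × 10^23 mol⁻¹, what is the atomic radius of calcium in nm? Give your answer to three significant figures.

0.198 nm

For an FCC cell (Z = 4), a³ = Z·M/(N_A·ρ) = 4 × 40.08 / (6.022 × 10²³ × 1.520) = 1.751 × 10^-22 cm³, so a = 5.595 × 10^-8 cm = 0.5595 nm.
Atoms touch along the face diagonal, so √2·a = 4r, so r = 0.3536 × a = 0.198 nm.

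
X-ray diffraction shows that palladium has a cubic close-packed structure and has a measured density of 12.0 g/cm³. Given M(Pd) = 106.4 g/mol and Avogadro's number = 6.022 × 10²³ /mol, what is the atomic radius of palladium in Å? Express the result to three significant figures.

For an FCC cell (Z = 4), a³ = Z·M/(N_A·ρ) = 4 × 106.4 / (6.022 × 10²³ × 12.00) = 5.890 × 10^-23 cm³, so a = 3.891 × 10^-8 cm = 3.891 Å.
Atoms touch along the face diagonal, so √2·a = 4r, so r = 0.3536 × a = 1.38 Å.

1.38 Å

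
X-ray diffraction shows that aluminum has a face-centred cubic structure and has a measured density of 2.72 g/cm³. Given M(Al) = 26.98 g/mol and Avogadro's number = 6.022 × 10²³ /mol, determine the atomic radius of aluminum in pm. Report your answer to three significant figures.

143 pm

For an FCC cell (Z = 4), a³ = Z·M/(N_A·ρ) = 4 × 26.98 / (6.022 × 10²³ × 2.720) = 6.589 × 10^-23 cm³, so a = 4.039 × 10^-8 cm = 403.9 pm.
Atoms touch along the face diagonal, so √2·a = 4r, so r = 0.3536 × a = 143 pm.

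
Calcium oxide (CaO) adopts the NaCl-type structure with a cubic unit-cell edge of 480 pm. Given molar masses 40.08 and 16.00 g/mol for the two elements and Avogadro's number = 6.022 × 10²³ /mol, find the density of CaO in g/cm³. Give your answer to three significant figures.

The NaCl-type structure contains Z = 4 formula units per cell; M(CaO) = 40.08 + 16.00 = 56.08 g/mol.
a³ = (4.800 × 10^-8 cm)³ = 1.106 × 10^-22 cm³.
ρ = 4 × 56.08 / (6.022 × 10²³ × 1.106 × 10^-22) = 3.368 g/cm³.

3.37 g/cm³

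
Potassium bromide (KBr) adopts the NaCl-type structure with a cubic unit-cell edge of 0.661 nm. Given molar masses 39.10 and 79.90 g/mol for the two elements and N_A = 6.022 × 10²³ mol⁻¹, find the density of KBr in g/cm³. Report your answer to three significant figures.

2.74 g/cm³

The NaCl-type structure contains Z = 4 formula units per cell; M(KBr) = 39.10 + 79.90 = 119.0 g/mol.
a³ = (6.610 × 10^-8 cm)³ = 2.888 × 10^-22 cm³.
ρ = 4 × 119.0 / (6.022 × 10²³ × 2.888 × 10^-22) = 2.737 g/cm³.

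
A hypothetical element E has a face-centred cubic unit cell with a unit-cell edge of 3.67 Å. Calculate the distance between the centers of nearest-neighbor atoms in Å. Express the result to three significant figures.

2.60 Å

In an FCC structure, atoms touch along the face diagonal, so √2·a = 4r; the nearest-neighbor distance equals 2r = 0.7071·a.
d = 0.7071 × 3.67 = 2.60 Å.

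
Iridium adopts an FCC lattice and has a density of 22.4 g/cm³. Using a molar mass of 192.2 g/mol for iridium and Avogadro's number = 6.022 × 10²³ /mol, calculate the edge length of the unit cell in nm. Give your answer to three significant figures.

0.385 nm

With Z = 4 atoms per FCC cell, a³ = Z·M/(N_A·ρ) = 4 × 192.2 / (6.022 × 10²³ × 22.40 g/cm³) = 5.699 × 10^-23 cm³.
a = (5.699 × 10^-23)^(1/3) = 3.848 × 10^-8 cm = 0.385 nm.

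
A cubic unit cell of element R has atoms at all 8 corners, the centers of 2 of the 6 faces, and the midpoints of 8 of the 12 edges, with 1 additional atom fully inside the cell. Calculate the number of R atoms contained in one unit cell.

Corner atoms are shared by 8 cells (1/8 each), face atoms by 2 (1/2 each), edge atoms by 4 (1/4 each), interior atoms are unshared.
Net atoms = 8 × 1/8 + 2 × 1/2 + 8 × 1/4 + 1 = 1 + 1 + 2 + 1 = 5.

5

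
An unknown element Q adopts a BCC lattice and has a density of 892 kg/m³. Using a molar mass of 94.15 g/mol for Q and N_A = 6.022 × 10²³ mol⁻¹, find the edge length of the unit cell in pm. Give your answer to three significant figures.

With Z = 2 atoms per BCC cell, a³ = Z·M/(N_A·ρ) = 2 × 94.15 / (6.022 × 10²³ × 0.8920 g/cm³) = 3.505 × 10^-22 cm³.
a = (3.505 × 10^-22)^(1/3) = 7.051 × 10^-8 cm = 705 pm.

705 pm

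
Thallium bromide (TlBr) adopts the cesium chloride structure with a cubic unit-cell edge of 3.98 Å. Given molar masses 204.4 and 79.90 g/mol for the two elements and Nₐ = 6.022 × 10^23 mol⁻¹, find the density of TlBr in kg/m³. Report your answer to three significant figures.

7490 kg/m³

The cesium chloride structure contains Z = 1 formula unit per cell; M(TlBr) = 204.4 + 79.90 = 284.3 g/mol.
a³ = (3.980 × 10^-8 cm)³ = 6.304 × 10^-23 cm³.
ρ = 1 × 284.3 / (6.022 × 10²³ × 6.304 × 10^-23) = 7.488 g/cm³ = 7490 kg/m³.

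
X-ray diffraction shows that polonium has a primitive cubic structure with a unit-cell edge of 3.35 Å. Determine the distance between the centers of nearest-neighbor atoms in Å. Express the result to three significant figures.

3.35 Å

In a simple cubic structure, atoms touch along the cell edge, so a = 2r; the nearest-neighbor distance equals 2r = 1.000·a.
d = 1.000 × 3.35 = 3.35 Å.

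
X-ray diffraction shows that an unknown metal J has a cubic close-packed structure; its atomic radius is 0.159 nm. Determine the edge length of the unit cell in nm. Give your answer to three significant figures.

In an FCC lattice, atoms touch along the face diagonal, so √2·a = 4r.
a = 4r/√2 = 4 × 0.159 / 1.4142 = 0.450 nm.

0.450 nm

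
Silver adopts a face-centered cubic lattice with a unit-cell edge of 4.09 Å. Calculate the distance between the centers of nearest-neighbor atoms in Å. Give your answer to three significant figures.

2.89 Å

In an FCC structure, atoms touch along the face diagonal, so √2·a = 4r; the nearest-neighbor distance equals 2r = 0.7071·a.
d = 0.7071 × 4.09 = 2.89 Å.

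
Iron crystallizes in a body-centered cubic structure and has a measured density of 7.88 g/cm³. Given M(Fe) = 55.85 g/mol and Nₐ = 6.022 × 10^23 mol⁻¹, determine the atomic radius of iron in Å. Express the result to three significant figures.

1.24 Å

For a BCC cell (Z = 2), a³ = Z·M/(N_A·ρ) = 2 × 55.85 / (6.022 × 10²³ × 7.880) = 2.354 × 10^-23 cm³, so a = 2.866 × 10^-8 cm = 2.866 Å.
Atoms touch along the body diagonal, so √3·a = 4r, so r = 0.4330 × a = 1.24 Å.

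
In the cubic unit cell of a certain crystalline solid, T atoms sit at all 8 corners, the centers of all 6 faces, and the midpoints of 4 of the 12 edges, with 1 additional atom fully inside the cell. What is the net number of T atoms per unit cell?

6

Corner atoms are shared by 8 cells (1/8 each), face atoms by 2 (1/2 each), edge atoms by 4 (1/4 each), interior atoms are unshared.
Net atoms = 8 × 1/8 + 6 × 1/2 + 4 × 1/4 + 1 = 1 + 3 + 1 + 1 = 6.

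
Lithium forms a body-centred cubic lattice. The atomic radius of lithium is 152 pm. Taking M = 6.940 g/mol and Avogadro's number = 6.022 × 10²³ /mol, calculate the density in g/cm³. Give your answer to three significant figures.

0.533 g/cm³

In a BCC lattice, atoms touch along the body diagonal, so √3·a = 4r, giving a = 351.0 pm = 3.510 × 10^-8 cm.
With Z = 2, ρ = Z·M/(N_A·a³) = 2 × 6.940 / (6.022 × 10²³ × 4.325 × 10^-23) = 0.5329 g/cm³.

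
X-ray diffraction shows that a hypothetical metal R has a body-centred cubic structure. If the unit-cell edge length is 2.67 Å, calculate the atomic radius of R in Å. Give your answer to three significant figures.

In a BCC lattice, atoms touch along the body diagonal, so √3·a = 4r.
r = √3·a/4 = 1.7321 × 2.67 / 4 = 1.16 Å.

1.16 Å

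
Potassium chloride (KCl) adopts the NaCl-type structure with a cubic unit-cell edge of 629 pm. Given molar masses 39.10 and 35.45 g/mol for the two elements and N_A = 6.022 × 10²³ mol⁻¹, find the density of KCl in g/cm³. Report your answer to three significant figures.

The NaCl-type structure contains Z = 4 formula units per cell; M(KCl) = 39.10 + 35.45 = 74.55 g/mol.
a³ = (6.290 × 10^-8 cm)³ = 2.489 × 10^-22 cm³.
ρ = 4 × 74.55 / (6.022 × 10²³ × 2.489 × 10^-22) = 1.990 g/cm³.

1.99 g/cm³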